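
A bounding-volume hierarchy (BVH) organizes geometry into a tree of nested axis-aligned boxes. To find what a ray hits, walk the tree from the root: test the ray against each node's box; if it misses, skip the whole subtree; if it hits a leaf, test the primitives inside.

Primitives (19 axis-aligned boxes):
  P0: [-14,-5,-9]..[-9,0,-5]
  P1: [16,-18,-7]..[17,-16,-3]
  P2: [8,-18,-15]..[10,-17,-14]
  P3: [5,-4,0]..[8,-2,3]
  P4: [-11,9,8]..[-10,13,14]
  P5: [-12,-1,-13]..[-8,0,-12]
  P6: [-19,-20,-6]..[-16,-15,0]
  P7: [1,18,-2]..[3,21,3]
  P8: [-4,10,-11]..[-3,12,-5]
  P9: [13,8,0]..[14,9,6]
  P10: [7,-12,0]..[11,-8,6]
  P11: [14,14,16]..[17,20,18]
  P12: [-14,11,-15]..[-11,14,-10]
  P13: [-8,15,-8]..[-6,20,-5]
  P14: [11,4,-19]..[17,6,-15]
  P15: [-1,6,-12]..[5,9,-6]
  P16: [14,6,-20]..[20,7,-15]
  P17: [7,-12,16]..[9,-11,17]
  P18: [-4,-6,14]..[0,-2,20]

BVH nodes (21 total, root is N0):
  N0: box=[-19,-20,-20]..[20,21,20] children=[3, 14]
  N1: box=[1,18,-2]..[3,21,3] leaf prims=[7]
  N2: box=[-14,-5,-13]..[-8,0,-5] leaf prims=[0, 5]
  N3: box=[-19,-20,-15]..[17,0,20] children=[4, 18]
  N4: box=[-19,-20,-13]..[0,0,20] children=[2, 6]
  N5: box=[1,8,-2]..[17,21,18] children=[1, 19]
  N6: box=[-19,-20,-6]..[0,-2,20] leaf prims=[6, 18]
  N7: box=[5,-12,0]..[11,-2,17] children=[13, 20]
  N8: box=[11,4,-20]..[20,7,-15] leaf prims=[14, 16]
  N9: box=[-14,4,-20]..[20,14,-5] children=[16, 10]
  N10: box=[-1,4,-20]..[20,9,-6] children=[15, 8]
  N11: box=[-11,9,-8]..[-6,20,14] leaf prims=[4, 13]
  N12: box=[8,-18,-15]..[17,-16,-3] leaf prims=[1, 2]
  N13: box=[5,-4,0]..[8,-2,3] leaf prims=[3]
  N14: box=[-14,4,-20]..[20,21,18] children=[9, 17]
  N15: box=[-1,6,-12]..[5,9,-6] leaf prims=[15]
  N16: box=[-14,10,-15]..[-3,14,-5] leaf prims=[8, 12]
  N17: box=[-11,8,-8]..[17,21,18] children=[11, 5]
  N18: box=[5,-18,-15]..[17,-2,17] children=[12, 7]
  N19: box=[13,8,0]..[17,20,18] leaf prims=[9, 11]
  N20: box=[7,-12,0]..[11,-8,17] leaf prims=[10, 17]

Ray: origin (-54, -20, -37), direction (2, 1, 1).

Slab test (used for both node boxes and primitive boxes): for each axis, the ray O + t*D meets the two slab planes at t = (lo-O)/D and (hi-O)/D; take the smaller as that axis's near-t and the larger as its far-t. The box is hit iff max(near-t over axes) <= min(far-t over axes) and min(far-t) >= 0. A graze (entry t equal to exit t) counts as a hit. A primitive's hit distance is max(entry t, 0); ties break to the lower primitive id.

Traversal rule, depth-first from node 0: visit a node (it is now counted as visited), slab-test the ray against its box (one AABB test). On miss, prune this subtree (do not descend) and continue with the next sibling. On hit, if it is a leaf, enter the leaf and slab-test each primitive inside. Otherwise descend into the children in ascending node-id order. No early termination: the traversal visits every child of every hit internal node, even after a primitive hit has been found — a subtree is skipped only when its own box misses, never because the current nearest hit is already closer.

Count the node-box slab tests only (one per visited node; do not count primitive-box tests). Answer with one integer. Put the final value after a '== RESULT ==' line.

Walk:
N0 x:[35/2,37] y:[0,41] z:[17,57] -> hit [35/2,37], descend [3, 14]
  N3 x:[35/2,71/2] y:[0,20] z:[22,57] -> miss, prune
  N14 x:[20,37] y:[24,41] z:[17,55] -> hit [24,37], descend [9, 17]
    N9 x:[20,37] y:[24,34] z:[17,32] -> hit [24,32], descend [10, 16]
      N10 x:[53/2,37] y:[24,29] z:[17,31] -> hit [53/2,29], descend [8, 15]
        N8 x:[65/2,37] y:[24,27] z:[17,22] -> miss, prune
        N15 x:[53/2,59/2] y:[26,29] z:[25,31] -> hit [53/2,29] leaf, test {P15@t=53/2}
      N16 x:[20,51/2] y:[30,34] z:[22,32] -> miss, prune
    N17 x:[43/2,71/2] y:[28,41] z:[29,55] -> hit [29,71/2], descend [5, 11]
      N5 x:[55/2,71/2] y:[28,41] z:[35,55] -> hit [35,71/2], descend [1, 19]
        N1 x:[55/2,57/2] y:[38,41] z:[35,40] -> miss, prune
        N19 x:[67/2,71/2] y:[28,40] z:[37,55] -> miss, prune
      N11 x:[43/2,24] y:[29,40] z:[29,51] -> miss, prune

Visited [0, 3, 14, 9, 10, 8, 15, 16, 17, 5, 1, 19, 11]. Tests: 13 box, 1 leaf. Nearest: P15.

== RESULT ==
13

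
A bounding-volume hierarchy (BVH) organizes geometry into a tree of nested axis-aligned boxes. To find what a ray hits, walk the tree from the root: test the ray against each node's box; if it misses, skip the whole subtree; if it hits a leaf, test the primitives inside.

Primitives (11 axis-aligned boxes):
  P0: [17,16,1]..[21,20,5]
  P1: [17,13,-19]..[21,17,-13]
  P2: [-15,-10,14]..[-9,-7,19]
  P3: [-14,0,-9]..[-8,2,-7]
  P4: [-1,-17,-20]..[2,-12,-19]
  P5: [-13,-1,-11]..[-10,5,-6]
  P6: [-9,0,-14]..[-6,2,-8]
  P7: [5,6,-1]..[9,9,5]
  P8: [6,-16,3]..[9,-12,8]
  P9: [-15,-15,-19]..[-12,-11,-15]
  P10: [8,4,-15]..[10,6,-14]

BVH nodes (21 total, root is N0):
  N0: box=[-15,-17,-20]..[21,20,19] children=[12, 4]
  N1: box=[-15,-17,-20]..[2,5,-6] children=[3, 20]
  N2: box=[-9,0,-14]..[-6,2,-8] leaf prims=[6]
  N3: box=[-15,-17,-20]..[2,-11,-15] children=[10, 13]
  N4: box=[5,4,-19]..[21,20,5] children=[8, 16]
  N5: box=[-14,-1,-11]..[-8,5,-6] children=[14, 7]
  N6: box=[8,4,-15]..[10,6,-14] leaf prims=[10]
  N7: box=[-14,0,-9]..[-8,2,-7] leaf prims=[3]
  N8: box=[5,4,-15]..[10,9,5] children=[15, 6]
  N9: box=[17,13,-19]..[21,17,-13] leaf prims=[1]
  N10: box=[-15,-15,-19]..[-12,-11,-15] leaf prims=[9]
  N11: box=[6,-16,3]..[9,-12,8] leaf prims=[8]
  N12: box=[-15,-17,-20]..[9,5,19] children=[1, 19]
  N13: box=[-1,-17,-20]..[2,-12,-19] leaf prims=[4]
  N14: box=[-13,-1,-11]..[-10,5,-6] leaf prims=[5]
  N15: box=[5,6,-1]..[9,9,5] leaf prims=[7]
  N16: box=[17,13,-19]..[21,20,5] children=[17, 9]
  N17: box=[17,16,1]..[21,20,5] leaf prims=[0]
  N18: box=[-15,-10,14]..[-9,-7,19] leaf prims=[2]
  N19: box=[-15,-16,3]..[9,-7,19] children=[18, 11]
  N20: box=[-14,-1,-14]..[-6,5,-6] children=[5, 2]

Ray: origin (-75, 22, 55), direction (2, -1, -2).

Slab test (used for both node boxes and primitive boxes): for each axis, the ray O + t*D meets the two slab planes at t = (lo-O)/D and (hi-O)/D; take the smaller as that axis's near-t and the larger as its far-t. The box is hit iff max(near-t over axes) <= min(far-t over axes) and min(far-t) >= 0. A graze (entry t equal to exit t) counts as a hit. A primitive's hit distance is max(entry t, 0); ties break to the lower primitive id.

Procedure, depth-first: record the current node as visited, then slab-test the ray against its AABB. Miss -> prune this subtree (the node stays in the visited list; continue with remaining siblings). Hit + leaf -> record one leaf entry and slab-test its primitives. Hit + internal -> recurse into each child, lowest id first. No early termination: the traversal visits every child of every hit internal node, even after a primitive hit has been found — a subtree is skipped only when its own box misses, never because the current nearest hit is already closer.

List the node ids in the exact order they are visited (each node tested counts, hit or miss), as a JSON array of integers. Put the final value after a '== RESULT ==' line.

Trace the traversal:
N0 x:[30,48] y:[2,39] z:[18,75/2] -> hit [30,75/2], descend [4, 12]
  N4 x:[40,48] y:[2,18] z:[25,37] -> miss, prune
  N12 x:[30,42] y:[17,39] z:[18,75/2] -> hit [30,75/2], descend [1, 19]
    N1 x:[30,77/2] y:[17,39] z:[61/2,75/2] -> hit [61/2,75/2], descend [3, 20]
      N3 x:[30,77/2] y:[33,39] z:[35,75/2] -> hit [35,75/2], descend [10, 13]
        N10 x:[30,63/2] y:[33,37] z:[35,37] -> miss, prune
        N13 x:[37,77/2] y:[34,39] z:[37,75/2] -> hit [37,75/2] leaf, test {P4@t=37}
      N20 x:[61/2,69/2] y:[17,23] z:[61/2,69/2] -> miss, prune
    N19 x:[30,42] y:[29,38] z:[18,26] -> miss, prune

9 AABB tests over nodes [0, 4, 12, 1, 3, 10, 13, 20, 19]; 1 leaf entered; closest P4.

== RESULT ==
[0, 4, 12, 1, 3, 10, 13, 20, 19]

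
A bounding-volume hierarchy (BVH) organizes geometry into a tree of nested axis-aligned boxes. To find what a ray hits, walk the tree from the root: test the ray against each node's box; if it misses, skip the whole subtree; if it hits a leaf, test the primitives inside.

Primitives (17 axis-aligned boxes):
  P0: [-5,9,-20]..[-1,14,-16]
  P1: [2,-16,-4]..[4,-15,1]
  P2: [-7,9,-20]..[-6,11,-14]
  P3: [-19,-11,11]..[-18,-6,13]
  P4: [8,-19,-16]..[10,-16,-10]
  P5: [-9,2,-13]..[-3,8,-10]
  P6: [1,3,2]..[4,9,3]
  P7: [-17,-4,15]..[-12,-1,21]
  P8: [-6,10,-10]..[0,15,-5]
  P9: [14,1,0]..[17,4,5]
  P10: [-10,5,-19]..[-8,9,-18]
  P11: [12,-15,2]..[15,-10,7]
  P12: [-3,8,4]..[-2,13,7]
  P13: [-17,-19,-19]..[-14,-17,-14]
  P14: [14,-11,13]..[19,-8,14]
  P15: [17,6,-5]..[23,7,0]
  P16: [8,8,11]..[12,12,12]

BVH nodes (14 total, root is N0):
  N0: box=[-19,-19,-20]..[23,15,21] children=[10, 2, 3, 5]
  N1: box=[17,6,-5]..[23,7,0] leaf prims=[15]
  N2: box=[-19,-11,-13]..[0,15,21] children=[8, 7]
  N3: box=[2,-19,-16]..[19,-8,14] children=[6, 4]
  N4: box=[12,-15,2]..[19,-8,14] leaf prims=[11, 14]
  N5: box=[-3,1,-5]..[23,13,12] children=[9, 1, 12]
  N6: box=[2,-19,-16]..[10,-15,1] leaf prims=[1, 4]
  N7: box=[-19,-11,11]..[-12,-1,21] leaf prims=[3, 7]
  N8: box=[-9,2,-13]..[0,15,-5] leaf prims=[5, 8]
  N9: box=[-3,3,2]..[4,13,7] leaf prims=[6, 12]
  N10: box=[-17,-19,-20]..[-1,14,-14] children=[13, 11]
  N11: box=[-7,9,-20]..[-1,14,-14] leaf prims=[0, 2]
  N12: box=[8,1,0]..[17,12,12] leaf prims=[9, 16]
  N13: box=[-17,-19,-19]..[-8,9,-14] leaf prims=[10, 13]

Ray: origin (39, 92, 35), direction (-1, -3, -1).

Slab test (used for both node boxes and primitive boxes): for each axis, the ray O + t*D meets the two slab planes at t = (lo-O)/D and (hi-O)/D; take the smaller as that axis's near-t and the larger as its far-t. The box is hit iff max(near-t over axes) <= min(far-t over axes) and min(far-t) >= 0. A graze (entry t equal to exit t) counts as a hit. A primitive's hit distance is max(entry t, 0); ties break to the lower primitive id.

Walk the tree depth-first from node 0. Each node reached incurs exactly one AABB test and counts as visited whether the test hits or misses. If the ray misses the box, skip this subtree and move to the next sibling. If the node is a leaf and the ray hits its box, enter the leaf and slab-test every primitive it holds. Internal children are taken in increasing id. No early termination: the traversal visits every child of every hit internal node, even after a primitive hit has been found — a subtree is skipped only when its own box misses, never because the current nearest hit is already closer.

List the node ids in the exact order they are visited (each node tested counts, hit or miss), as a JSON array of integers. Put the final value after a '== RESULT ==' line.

Traverse from the root:
N0 x:[16,58] y:[77/3,37] z:[14,55] -> hit [77/3,37], descend [2, 3, 5, 10]
  N2 x:[39,58] y:[77/3,103/3] z:[14,48] -> miss, prune
  N3 x:[20,37] y:[100/3,37] z:[21,51] -> hit [100/3,37], descend [4, 6]
    N4 x:[20,27] y:[100/3,107/3] z:[21,33] -> miss, prune
    N6 x:[29,37] y:[107/3,37] z:[34,51] -> hit [107/3,37] leaf, test {P1@t=107/3, P4(miss)}
  N5 x:[16,42] y:[79/3,91/3] z:[23,40] -> hit [79/3,91/3], descend [1, 9, 12]
    N1 x:[16,22] y:[85/3,86/3] z:[35,40] -> miss, prune
    N9 x:[35,42] y:[79/3,89/3] z:[28,33] -> miss, prune
    N12 x:[22,31] y:[80/3,91/3] z:[23,35] -> hit [80/3,91/3] leaf, test {P9(miss), P16(miss)}
  N10 x:[40,56] y:[26,37] z:[49,55] -> miss, prune

Summary -> nodes [0, 2, 3, 4, 6, 5, 1, 9, 12, 10]; box-tests=10; leaf-entries=2; first=P1

== RESULT ==
[0, 2, 3, 4, 6, 5, 1, 9, 12, 10]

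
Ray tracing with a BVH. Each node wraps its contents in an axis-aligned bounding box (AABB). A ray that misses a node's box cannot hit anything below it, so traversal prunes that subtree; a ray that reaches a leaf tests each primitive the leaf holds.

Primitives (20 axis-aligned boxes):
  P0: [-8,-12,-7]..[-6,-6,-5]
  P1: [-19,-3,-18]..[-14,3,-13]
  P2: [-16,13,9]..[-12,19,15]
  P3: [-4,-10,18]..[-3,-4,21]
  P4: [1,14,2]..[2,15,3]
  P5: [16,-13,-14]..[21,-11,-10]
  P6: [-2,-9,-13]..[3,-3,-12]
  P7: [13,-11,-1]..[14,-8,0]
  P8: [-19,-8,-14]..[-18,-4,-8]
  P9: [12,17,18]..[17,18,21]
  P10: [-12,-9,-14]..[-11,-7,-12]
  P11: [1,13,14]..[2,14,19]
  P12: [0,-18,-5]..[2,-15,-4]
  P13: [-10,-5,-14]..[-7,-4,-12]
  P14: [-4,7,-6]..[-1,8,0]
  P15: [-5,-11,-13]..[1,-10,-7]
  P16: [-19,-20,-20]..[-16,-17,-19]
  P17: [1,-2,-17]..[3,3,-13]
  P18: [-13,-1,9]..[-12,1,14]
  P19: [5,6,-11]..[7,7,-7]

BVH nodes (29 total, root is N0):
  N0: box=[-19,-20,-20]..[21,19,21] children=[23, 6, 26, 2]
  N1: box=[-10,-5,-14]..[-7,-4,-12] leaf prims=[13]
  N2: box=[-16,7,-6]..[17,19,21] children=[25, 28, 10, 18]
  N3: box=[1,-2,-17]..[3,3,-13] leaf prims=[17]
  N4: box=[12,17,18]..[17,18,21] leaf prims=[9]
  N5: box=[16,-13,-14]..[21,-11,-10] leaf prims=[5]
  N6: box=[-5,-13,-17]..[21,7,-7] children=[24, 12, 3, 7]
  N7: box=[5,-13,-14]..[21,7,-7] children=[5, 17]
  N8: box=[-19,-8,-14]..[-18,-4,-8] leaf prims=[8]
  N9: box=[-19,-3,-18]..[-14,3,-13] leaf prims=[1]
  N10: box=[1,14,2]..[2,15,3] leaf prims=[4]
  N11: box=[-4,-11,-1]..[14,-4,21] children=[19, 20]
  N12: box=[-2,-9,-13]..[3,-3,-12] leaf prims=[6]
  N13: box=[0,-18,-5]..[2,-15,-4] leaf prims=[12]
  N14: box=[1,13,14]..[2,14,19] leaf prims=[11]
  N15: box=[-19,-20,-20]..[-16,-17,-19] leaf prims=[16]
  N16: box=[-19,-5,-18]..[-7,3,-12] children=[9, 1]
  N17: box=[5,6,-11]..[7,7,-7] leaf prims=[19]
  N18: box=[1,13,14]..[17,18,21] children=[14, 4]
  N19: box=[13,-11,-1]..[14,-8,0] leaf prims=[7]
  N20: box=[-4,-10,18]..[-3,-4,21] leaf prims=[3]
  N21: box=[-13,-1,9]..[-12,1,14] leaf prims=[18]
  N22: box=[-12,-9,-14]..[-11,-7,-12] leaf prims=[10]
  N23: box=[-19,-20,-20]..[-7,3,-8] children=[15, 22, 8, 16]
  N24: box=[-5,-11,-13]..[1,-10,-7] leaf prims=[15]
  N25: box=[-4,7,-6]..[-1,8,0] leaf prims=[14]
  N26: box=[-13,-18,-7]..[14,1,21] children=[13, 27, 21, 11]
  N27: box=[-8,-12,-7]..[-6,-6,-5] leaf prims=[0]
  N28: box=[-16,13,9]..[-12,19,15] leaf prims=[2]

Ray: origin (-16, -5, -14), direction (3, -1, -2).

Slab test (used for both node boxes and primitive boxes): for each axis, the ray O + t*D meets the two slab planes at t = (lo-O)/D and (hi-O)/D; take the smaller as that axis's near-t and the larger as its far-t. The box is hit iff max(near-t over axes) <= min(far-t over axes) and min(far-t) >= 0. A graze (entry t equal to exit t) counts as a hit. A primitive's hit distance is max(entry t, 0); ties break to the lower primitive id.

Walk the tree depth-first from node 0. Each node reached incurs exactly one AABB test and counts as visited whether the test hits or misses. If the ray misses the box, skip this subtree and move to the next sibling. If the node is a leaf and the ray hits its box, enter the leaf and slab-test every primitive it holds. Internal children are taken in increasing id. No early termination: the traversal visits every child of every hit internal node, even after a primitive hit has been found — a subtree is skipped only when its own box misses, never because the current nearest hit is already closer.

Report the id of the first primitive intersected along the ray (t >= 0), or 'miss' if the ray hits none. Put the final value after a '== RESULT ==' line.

Trace the traversal:
N0 x:[-1,37/3] y:[-24,15] z:[-35/2,3] -> hit [-1,3], descend [2, 6, 23, 26]
  N2 x:[0,11] y:[-24,-12] z:[-35/2,-4] -> miss, prune
  N6 x:[11/3,37/3] y:[-12,8] z:[-7/2,3/2] -> miss, prune
  N23 x:[-1,3] y:[-8,15] z:[-3,3] -> hit [-1,3], descend [8, 15, 16, 22]
    N8 x:[-1,-2/3] y:[-1,3] z:[-3,0] -> miss, prune
    N15 x:[-1,0] y:[12,15] z:[5/2,3] -> miss, prune
    N16 x:[-1,3] y:[-8,0] z:[-1,2] -> hit [-1,0], descend [1, 9]
      N1 x:[2,3] y:[-1,0] z:[-1,0] -> miss, prune
      N9 x:[-1,2/3] y:[-8,-2] z:[-1/2,2] -> miss, prune
    N22 x:[4/3,5/3] y:[2,4] z:[-1,0] -> miss, prune
  N26 x:[1,10] y:[-6,13] z:[-35/2,-7/2] -> miss, prune

order=[0, 2, 6, 23, 8, 15, 16, 1, 9, 22, 26]  |boxes|=11  |leaves|=0  hit=miss

== RESULT ==
miss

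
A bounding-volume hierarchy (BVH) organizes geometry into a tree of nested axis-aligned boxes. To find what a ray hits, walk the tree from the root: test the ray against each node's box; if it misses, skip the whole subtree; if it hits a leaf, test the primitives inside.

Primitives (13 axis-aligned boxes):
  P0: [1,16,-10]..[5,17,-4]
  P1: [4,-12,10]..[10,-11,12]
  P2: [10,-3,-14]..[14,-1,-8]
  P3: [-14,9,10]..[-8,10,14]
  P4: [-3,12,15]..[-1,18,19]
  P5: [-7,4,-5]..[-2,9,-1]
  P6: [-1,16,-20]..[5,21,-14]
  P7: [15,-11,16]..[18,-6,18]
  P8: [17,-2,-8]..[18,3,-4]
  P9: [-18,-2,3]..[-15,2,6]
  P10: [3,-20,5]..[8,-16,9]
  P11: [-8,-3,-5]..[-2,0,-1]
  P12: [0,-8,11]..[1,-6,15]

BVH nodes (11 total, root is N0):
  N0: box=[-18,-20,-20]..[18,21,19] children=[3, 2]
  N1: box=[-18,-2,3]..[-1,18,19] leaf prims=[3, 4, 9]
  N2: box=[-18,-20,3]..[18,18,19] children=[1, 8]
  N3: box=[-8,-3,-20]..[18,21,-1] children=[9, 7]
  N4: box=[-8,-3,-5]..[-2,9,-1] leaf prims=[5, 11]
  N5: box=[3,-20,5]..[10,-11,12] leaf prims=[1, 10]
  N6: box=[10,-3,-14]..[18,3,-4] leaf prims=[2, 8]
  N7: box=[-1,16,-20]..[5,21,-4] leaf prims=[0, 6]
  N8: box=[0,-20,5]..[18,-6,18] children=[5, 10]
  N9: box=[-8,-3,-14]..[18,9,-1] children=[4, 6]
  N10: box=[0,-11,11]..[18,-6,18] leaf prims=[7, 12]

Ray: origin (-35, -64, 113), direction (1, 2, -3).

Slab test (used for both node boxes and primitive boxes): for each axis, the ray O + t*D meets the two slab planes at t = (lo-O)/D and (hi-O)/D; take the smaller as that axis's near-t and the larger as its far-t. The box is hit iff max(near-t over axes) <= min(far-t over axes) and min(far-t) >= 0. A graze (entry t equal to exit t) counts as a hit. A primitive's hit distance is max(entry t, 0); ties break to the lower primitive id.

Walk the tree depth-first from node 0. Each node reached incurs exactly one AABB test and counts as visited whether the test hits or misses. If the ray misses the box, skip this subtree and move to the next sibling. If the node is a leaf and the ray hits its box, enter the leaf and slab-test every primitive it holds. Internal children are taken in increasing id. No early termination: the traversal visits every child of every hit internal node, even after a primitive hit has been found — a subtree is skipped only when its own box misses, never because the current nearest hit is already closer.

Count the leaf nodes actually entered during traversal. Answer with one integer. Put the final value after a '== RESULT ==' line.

Walk:
N0 x:[17,53] y:[22,85/2] z:[94/3,133/3] -> hit [94/3,85/2], descend [2, 3]
  N2 x:[17,53] y:[22,41] z:[94/3,110/3] -> hit [94/3,110/3], descend [1, 8]
    N1 x:[17,34] y:[31,41] z:[94/3,110/3] -> hit [94/3,34] leaf, test {P3(miss), P4(miss), P9(miss)}
    N8 x:[35,53] y:[22,29] z:[95/3,36] -> miss, prune
  N3 x:[27,53] y:[61/2,85/2] z:[38,133/3] -> hit [38,85/2], descend [7, 9]
    N7 x:[34,40] y:[40,85/2] z:[39,133/3] -> hit [40,40] leaf, test {P0@t=40, P6(miss)}
    N9 x:[27,53] y:[61/2,73/2] z:[38,127/3] -> miss, prune

order=[0, 2, 1, 8, 3, 7, 9]  |boxes|=7  |leaves|=2  hit=P0

== RESULT ==
2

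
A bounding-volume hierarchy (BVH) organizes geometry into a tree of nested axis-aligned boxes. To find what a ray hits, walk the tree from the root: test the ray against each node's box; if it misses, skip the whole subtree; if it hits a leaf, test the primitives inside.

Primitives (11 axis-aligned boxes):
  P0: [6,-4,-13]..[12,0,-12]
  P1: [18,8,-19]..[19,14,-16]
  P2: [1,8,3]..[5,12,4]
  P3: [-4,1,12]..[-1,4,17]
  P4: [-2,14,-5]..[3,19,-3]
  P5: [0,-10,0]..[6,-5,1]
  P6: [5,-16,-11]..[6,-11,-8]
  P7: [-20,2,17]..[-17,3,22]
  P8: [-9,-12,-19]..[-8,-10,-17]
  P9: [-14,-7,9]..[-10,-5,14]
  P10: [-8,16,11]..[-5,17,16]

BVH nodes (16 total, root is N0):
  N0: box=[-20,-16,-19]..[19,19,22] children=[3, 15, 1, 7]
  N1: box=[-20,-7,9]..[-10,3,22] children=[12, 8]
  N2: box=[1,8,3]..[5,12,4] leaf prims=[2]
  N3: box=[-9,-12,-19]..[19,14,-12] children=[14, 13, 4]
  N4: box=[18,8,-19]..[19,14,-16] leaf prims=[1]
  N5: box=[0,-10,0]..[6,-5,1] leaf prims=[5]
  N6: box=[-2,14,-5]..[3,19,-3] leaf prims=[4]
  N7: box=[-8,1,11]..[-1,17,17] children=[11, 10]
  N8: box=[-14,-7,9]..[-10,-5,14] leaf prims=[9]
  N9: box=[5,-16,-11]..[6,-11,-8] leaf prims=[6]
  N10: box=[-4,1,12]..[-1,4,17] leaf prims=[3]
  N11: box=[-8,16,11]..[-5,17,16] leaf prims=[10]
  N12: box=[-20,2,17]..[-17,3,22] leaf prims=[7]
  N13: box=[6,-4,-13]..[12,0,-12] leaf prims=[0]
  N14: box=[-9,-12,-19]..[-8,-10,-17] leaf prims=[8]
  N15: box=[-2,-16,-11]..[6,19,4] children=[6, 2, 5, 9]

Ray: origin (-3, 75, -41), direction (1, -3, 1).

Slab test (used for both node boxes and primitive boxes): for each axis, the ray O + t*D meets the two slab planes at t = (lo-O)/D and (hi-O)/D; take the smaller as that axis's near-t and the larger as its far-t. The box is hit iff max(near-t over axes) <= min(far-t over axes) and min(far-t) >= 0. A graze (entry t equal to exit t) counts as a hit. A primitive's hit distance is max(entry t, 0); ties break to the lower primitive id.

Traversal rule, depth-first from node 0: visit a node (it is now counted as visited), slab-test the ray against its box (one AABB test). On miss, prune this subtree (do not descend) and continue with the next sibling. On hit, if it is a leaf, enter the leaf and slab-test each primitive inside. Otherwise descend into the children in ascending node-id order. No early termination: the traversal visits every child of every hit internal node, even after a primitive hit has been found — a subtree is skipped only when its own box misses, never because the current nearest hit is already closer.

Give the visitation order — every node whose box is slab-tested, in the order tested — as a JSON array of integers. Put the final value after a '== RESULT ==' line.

Traverse from the root:
N0 x:[-17,22] y:[56/3,91/3] z:[22,63] -> hit [22,22], descend [1, 3, 7, 15]
  N1 x:[-17,-7] y:[24,82/3] z:[50,63] -> miss, prune
  N3 x:[-6,22] y:[61/3,29] z:[22,29] -> hit [22,22], descend [4, 13, 14]
    N4 x:[21,22] y:[61/3,67/3] z:[22,25] -> hit [22,22] leaf, test {P1@t=22}
    N13 x:[9,15] y:[25,79/3] z:[28,29] -> miss, prune
    N14 x:[-6,-5] y:[85/3,29] z:[22,24] -> miss, prune
  N7 x:[-5,2] y:[58/3,74/3] z:[52,58] -> miss, prune
  N15 x:[1,9] y:[56/3,91/3] z:[30,45] -> miss, prune

Summary -> nodes [0, 1, 3, 4, 13, 14, 7, 15]; box-tests=8; leaf-entries=1; first=P1

== RESULT ==
[0, 1, 3, 4, 13, 14, 7, 15]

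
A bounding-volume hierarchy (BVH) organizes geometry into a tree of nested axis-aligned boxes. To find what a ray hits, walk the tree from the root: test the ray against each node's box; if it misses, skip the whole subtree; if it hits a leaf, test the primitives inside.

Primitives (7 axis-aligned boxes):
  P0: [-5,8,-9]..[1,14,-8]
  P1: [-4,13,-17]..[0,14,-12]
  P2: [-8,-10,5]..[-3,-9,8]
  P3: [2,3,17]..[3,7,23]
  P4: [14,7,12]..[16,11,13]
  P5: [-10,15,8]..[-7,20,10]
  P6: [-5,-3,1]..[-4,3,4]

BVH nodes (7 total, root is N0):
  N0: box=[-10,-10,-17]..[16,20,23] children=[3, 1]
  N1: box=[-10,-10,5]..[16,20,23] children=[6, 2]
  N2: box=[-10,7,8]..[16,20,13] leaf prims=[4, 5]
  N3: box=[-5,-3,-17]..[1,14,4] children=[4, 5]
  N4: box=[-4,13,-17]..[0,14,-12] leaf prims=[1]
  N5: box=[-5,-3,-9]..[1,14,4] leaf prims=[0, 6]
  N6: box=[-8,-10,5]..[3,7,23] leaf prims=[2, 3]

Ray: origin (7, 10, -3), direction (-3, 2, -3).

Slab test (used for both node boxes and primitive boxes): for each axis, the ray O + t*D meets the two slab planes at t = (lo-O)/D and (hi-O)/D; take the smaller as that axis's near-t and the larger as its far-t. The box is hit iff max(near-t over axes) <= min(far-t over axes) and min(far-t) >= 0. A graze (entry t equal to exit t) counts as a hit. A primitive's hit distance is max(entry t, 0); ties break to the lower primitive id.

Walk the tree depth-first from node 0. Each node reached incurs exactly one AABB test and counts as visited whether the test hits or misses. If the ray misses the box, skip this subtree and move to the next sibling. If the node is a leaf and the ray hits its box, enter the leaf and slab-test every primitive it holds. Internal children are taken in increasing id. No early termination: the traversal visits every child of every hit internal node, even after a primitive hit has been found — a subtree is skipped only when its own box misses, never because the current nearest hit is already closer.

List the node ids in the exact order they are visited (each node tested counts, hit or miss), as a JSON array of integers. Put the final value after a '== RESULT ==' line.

Walk:
N0 x:[-3,17/3] y:[-10,5] z:[-26/3,14/3] -> hit [-3,14/3], descend [1, 3]
  N1 x:[-3,17/3] y:[-10,5] z:[-26/3,-8/3] -> miss, prune
  N3 x:[2,4] y:[-13/2,2] z:[-7/3,14/3] -> hit [2,2], descend [4, 5]
    N4 x:[7/3,11/3] y:[3/2,2] z:[3,14/3] -> miss, prune
    N5 x:[2,4] y:[-13/2,2] z:[-7/3,2] -> hit [2,2] leaf, test {P0@t=2, P6(miss)}

Summary -> nodes [0, 1, 3, 4, 5]; box-tests=5; leaf-entries=1; first=P0

== RESULT ==
[0, 1, 3, 4, 5]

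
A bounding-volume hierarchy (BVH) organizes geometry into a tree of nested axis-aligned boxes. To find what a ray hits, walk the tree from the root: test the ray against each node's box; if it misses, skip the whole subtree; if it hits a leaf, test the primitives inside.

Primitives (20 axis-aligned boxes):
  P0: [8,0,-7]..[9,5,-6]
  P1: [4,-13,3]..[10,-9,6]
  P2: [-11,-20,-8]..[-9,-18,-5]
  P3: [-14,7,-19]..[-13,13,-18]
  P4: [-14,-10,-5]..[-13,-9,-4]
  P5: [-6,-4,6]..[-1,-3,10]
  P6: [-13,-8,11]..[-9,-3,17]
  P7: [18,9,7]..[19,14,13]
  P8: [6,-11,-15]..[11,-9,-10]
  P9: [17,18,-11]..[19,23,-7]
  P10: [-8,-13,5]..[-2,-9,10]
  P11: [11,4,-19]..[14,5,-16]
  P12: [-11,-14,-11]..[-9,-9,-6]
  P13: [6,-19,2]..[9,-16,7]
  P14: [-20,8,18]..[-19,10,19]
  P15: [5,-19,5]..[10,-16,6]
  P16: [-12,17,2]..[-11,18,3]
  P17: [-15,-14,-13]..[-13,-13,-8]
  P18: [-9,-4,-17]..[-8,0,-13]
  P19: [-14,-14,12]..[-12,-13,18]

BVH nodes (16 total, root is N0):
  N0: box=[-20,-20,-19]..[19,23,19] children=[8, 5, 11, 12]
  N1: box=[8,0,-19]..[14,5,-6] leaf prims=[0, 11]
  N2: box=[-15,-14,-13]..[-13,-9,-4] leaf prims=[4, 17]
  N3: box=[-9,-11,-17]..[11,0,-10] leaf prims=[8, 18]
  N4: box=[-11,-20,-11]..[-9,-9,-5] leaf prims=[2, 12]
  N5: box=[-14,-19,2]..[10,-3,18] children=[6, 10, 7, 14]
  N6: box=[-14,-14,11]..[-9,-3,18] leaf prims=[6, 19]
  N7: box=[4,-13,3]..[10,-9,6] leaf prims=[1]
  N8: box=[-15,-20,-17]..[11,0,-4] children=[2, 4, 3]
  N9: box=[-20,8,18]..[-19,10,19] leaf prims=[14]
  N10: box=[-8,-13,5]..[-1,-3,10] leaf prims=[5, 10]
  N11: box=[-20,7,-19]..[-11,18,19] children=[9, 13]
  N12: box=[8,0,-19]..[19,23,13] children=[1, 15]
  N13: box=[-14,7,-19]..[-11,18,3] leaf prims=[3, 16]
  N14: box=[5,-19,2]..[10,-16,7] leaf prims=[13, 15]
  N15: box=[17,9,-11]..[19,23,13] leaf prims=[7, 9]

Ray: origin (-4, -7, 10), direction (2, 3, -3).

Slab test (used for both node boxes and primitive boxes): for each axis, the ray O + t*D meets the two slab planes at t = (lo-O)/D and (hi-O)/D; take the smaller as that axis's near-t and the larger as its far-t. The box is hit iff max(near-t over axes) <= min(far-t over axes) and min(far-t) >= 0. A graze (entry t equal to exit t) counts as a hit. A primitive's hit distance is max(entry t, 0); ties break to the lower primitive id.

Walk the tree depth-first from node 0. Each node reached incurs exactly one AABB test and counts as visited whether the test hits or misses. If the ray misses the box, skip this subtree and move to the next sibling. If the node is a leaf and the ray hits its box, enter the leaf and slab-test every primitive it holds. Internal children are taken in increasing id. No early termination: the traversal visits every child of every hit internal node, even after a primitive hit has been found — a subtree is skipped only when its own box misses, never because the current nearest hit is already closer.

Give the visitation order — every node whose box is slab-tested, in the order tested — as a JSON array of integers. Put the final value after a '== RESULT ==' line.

Trace the traversal:
N0 x:[-8,23/2] y:[-13/3,10] z:[-3,29/3] -> hit [-3,29/3], descend [5, 8, 11, 12]
  N5 x:[-5,7] y:[-4,4/3] z:[-8/3,8/3] -> hit [-8/3,4/3], descend [6, 7, 10, 14]
    N6 x:[-5,-5/2] y:[-7/3,4/3] z:[-8/3,-1/3] -> miss, prune
    N7 x:[4,7] y:[-2,-2/3] z:[4/3,7/3] -> miss, prune
    N10 x:[-2,3/2] y:[-2,4/3] z:[0,5/3] -> hit [0,4/3] leaf, test {P5@t=1, P10(miss)}
    N14 x:[9/2,7] y:[-4,-3] z:[1,8/3] -> miss, prune
  N8 x:[-11/2,15/2] y:[-13/3,7/3] z:[14/3,9] -> miss, prune
  N11 x:[-8,-7/2] y:[14/3,25/3] z:[-3,29/3] -> miss, prune
  N12 x:[6,23/2] y:[7/3,10] z:[-1,29/3] -> hit [6,29/3], descend [1, 15]
    N1 x:[6,9] y:[7/3,4] z:[16/3,29/3] -> miss, prune
    N15 x:[21/2,23/2] y:[16/3,10] z:[-1,7] -> miss, prune

Visited [0, 5, 6, 7, 10, 14, 8, 11, 12, 1, 15]. Tests: 11 box, 1 leaf. Nearest: P5.

== RESULT ==
[0, 5, 6, 7, 10, 14, 8, 11, 12, 1, 15]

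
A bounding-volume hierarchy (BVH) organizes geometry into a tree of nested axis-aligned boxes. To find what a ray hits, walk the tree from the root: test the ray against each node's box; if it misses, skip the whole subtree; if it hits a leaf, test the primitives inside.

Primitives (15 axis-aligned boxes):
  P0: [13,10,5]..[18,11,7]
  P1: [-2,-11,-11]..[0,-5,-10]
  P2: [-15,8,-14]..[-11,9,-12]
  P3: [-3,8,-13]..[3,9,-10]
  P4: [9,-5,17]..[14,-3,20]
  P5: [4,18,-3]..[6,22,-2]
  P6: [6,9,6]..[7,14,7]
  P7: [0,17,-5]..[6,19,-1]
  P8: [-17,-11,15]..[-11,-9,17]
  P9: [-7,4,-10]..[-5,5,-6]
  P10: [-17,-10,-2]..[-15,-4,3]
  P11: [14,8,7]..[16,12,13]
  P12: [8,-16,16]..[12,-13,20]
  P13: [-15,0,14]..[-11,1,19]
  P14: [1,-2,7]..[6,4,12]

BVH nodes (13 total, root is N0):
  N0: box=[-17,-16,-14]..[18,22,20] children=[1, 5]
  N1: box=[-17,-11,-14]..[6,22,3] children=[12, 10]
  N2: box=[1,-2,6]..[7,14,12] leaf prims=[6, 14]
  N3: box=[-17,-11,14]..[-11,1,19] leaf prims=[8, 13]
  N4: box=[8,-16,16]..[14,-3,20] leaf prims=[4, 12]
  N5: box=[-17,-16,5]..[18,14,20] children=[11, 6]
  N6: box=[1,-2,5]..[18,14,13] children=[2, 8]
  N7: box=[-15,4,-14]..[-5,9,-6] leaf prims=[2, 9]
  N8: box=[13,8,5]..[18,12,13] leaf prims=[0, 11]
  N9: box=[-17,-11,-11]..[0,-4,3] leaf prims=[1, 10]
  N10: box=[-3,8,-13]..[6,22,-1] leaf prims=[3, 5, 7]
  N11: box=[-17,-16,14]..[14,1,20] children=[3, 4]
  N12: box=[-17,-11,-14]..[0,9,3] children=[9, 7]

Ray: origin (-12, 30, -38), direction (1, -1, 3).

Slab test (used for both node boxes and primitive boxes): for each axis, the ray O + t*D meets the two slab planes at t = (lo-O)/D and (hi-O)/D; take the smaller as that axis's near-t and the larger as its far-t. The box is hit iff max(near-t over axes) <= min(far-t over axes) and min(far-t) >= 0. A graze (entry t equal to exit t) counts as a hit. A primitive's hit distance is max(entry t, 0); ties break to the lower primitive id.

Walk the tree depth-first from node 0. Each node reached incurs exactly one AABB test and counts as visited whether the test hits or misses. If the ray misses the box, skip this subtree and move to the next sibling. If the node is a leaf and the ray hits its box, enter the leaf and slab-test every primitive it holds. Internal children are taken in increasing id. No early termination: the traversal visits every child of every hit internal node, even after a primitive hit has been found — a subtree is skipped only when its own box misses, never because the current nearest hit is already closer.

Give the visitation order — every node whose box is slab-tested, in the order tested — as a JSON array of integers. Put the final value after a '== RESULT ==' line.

Traverse from the root:
N0 x:[-5,30] y:[8,46] z:[8,58/3] -> hit [8,58/3], descend [1, 5]
  N1 x:[-5,18] y:[8,41] z:[8,41/3] -> hit [8,41/3], descend [10, 12]
    N10 x:[9,18] y:[8,22] z:[25/3,37/3] -> hit [9,37/3] leaf, test {P3(miss), P5(miss), P7@t=12}
    N12 x:[-5,12] y:[21,41] z:[8,41/3] -> miss, prune
  N5 x:[-5,30] y:[16,46] z:[43/3,58/3] -> hit [16,58/3], descend [6, 11]
    N6 x:[13,30] y:[16,32] z:[43/3,17] -> hit [16,17], descend [2, 8]
      N2 x:[13,19] y:[16,32] z:[44/3,50/3] -> hit [16,50/3] leaf, test {P6(miss), P14(miss)}
      N8 x:[25,30] y:[18,22] z:[43/3,17] -> miss, prune
    N11 x:[-5,26] y:[29,46] z:[52/3,58/3] -> miss, prune

9 AABB tests over nodes [0, 1, 10, 12, 5, 6, 2, 8, 11]; 2 leaves entered; closest P7.

== RESULT ==
[0, 1, 10, 12, 5, 6, 2, 8, 11]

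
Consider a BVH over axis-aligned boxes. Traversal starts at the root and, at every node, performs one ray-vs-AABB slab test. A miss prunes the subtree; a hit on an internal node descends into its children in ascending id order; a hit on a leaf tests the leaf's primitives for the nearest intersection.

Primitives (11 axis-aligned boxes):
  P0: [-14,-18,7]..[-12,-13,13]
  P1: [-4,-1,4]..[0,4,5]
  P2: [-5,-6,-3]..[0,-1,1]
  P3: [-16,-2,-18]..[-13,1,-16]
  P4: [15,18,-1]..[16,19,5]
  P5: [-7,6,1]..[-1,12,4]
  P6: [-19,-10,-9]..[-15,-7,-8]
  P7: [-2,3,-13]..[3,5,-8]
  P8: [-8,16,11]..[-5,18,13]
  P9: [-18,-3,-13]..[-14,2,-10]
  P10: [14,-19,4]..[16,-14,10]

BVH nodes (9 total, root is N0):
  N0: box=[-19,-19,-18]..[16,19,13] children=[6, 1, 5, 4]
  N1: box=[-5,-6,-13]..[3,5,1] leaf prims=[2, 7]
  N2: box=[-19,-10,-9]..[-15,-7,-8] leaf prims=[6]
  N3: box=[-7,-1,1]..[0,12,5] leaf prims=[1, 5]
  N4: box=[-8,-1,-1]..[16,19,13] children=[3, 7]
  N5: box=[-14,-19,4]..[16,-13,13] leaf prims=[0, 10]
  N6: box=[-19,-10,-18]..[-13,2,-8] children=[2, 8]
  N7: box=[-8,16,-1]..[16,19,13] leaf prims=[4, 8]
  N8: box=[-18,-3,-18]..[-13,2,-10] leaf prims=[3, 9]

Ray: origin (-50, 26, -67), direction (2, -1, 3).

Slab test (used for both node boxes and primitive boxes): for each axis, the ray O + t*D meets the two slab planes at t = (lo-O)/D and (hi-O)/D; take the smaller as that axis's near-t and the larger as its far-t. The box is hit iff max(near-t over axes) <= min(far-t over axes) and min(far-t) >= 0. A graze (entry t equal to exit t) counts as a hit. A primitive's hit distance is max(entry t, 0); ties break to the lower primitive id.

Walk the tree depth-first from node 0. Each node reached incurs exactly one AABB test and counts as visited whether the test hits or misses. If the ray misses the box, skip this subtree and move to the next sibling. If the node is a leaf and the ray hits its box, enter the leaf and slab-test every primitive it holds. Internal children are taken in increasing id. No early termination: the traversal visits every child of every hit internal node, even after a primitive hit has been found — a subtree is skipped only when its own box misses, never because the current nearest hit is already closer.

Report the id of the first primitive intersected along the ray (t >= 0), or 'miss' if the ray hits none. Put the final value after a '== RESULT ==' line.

Traverse from the root:
N0 x:[31/2,33] y:[7,45] z:[49/3,80/3] -> hit [49/3,80/3], descend [1, 4, 5, 6]
  N1 x:[45/2,53/2] y:[21,32] z:[18,68/3] -> hit [45/2,68/3] leaf, test {P2(miss), P7(miss)}
  N4 x:[21,33] y:[7,27] z:[22,80/3] -> hit [22,80/3], descend [3, 7]
    N3 x:[43/2,25] y:[14,27] z:[68/3,24] -> hit [68/3,24] leaf, test {P1@t=71/3, P5(miss)}
    N7 x:[21,33] y:[7,10] z:[22,80/3] -> miss, prune
  N5 x:[18,33] y:[39,45] z:[71/3,80/3] -> miss, prune
  N6 x:[31/2,37/2] y:[24,36] z:[49/3,59/3] -> miss, prune

7 AABB tests over nodes [0, 1, 4, 3, 7, 5, 6]; 2 leaves entered; closest P1.

== RESULT ==
1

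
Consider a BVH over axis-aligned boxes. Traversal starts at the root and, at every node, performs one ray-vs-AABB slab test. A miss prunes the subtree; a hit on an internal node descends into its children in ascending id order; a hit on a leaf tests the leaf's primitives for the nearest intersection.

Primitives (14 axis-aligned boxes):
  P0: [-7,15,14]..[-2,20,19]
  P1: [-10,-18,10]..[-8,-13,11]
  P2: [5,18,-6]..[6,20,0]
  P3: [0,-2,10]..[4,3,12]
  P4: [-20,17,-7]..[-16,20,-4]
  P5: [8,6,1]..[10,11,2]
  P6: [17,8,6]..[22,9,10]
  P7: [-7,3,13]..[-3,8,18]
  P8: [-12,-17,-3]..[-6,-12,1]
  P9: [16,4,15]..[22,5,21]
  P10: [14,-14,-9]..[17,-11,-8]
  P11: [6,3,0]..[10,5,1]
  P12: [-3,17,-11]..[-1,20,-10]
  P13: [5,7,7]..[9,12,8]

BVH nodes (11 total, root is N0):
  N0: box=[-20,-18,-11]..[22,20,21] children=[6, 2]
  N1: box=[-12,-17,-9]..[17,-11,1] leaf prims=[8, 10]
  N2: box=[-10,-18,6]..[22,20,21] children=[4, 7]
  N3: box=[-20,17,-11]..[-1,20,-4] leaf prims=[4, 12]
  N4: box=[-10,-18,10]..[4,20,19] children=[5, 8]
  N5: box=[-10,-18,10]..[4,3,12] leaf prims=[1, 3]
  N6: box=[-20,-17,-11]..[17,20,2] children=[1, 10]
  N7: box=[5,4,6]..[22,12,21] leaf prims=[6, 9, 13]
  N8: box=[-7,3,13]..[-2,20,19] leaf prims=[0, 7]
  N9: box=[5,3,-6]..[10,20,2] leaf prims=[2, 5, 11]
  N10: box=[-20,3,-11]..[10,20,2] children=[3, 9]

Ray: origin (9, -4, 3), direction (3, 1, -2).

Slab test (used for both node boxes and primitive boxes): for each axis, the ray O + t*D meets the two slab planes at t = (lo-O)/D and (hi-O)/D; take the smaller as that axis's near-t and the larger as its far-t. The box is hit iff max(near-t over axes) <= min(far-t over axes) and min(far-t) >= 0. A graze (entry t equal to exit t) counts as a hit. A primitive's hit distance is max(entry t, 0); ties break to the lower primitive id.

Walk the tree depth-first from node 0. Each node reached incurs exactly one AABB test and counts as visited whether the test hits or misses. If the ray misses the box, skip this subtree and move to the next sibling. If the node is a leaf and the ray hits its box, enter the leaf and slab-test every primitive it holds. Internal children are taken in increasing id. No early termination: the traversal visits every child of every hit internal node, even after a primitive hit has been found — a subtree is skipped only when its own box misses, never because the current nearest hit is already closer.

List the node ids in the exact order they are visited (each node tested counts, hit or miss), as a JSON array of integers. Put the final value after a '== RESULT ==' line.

Trace the traversal:
N0 x:[-29/3,13/3] y:[-14,24] z:[-9,7] -> hit [-9,13/3], descend [2, 6]
  N2 x:[-19/3,13/3] y:[-14,24] z:[-9,-3/2] -> miss, prune
  N6 x:[-29/3,8/3] y:[-13,24] z:[1/2,7] -> hit [1/2,8/3], descend [1, 10]
    N1 x:[-7,8/3] y:[-13,-7] z:[1,6] -> miss, prune
    N10 x:[-29/3,1/3] y:[7,24] z:[1/2,7] -> miss, prune

Summary -> nodes [0, 2, 6, 1, 10]; box-tests=5; leaf-entries=0; first=miss

== RESULT ==
[0, 2, 6, 1, 10]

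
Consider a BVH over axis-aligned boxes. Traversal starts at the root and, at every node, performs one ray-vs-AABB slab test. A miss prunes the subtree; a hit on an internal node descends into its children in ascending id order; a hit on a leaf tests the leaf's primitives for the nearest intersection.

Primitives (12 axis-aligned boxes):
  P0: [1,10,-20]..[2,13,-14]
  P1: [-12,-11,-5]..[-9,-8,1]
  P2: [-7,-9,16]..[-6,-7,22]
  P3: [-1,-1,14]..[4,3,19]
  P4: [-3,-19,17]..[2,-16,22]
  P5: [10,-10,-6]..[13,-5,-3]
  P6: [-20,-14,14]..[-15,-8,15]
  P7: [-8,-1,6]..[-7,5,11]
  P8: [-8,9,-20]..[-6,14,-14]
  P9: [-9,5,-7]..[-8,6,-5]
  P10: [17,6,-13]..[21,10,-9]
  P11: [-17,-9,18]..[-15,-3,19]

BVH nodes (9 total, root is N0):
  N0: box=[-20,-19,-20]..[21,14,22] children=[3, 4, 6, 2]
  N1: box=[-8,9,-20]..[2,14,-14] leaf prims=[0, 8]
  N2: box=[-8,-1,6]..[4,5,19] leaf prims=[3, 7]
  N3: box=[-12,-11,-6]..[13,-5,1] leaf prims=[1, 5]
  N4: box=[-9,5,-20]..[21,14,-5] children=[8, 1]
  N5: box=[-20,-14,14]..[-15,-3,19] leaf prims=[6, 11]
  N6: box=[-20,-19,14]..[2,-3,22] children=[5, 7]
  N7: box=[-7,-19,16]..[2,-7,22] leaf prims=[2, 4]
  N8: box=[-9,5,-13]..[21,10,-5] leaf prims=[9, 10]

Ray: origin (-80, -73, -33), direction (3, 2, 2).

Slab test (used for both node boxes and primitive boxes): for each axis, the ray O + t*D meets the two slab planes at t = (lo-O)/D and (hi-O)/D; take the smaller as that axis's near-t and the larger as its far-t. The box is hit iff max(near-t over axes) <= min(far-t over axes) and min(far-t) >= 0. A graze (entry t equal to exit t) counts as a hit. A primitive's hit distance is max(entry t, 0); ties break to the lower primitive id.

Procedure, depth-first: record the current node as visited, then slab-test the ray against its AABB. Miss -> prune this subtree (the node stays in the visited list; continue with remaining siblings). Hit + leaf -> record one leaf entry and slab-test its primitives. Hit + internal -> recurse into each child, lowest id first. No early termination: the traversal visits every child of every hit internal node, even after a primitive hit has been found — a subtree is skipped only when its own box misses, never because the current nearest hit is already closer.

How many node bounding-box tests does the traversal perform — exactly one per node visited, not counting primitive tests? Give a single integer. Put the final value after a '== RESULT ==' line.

Walk:
N0 x:[20,101/3] y:[27,87/2] z:[13/2,55/2] -> hit [27,55/2], descend [2, 3, 4, 6]
  N2 x:[24,28] y:[36,39] z:[39/2,26] -> miss, prune
  N3 x:[68/3,31] y:[31,34] z:[27/2,17] -> miss, prune
  N4 x:[71/3,101/3] y:[39,87/2] z:[13/2,14] -> miss, prune
  N6 x:[20,82/3] y:[27,35] z:[47/2,55/2] -> hit [27,82/3], descend [5, 7]
    N5 x:[20,65/3] y:[59/2,35] z:[47/2,26] -> miss, prune
    N7 x:[73/3,82/3] y:[27,33] z:[49/2,55/2] -> hit [27,82/3] leaf, test {P2(miss), P4@t=27}

7 AABB tests over nodes [0, 2, 3, 4, 6, 5, 7]; 1 leaf entered; closest P4.

== RESULT ==
7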